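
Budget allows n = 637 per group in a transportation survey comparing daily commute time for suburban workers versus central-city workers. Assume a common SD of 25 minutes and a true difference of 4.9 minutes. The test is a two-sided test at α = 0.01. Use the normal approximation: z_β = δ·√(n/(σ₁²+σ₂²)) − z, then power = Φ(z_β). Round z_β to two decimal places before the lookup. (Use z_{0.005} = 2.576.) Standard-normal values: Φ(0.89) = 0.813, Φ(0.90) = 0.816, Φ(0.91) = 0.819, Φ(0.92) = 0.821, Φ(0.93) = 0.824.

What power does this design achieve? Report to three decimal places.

Power ≈ 0.821

z_β = δ·√(n/(σ₁²+σ₂²)) − z_{α/2}
    = 4.9 · √(637/1250) − 2.576
    = 4.9 · 0.71386 − 2.576
    = 3.4979 − 2.576 = 0.9219 → 0.92
Power = Φ(0.92) = 0.821.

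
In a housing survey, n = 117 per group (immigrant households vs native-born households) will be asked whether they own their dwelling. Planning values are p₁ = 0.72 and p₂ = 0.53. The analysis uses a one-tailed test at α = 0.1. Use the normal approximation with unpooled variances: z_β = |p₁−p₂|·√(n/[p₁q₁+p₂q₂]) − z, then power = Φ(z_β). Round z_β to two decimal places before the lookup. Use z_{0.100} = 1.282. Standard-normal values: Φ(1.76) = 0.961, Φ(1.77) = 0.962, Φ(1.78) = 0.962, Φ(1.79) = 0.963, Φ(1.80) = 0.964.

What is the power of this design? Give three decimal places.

z_β = |p₁−p₂|·√(n/[p₁q₁+p₂q₂]) − z_α
    = 0.19 · √(117/0.4507) − 1.282
    = 0.19 · 16.1120 − 1.282
    = 3.0613 − 1.282 = 1.7793 → 1.78
Power = Φ(1.78) = 0.962.

Power ≈ 0.962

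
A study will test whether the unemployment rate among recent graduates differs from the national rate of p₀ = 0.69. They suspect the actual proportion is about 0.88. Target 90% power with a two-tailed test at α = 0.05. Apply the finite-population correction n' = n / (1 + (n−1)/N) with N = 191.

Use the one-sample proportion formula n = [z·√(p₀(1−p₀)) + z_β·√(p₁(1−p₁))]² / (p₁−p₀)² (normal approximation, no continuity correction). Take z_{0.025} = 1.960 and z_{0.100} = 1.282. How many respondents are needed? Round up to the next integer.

n = 39

n = [z_{α/2}·√(p₀q₀) + z_β·√(p₁q₁)]² / (p₁ − p₀)²
  = [1.960·√(0.69·0.31) + 1.282·√(0.88·0.12)]² / (0.19)²
  = [1.960·0.4625 + 1.282·0.3250]² / 0.0361
  = [1.3231]² / 0.0361
  = 48.49
Finite-population correction (N = 191): 48.49 / (1 + (48.49 − 1)/191) = 38.84.
Round up → n = 39.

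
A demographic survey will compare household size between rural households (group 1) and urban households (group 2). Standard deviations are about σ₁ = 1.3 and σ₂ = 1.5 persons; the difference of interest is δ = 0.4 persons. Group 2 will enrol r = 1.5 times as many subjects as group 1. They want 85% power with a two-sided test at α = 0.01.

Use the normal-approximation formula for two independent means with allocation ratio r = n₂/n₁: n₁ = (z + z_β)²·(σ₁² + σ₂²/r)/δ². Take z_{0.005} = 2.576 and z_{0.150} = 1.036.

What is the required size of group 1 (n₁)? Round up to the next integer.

n₁ = (z_{α/2} + z_β)² · (σ₁² + σ₂²/r) / δ²
   = (2.576 + 1.036)² · (1.3² + 1.5²/1.5) / 0.4²
   = 13.0465 · (1.69 + 1.5) / 0.16
   = 13.0465 · 3.19 / 0.16
   = 260.12
Round up → n₁ = 261; n₂ = r·n₁ = 1.5 × 261 = 392.

n₁ = 261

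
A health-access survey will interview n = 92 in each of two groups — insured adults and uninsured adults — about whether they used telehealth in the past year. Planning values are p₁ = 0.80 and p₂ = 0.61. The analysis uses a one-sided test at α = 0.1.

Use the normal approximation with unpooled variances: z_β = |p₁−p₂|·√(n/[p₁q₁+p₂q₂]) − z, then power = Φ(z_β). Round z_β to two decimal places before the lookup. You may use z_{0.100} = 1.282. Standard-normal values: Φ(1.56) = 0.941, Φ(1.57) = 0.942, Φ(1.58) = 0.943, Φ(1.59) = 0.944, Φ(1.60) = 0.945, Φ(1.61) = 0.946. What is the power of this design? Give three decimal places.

z_β = |p₁−p₂|·√(n/[p₁q₁+p₂q₂]) − z_α
    = 0.19 · √(92/0.3979) − 1.282
    = 0.19 · 15.2057 − 1.282
    = 2.8891 − 1.282 = 1.6071 → 1.61
Power = Φ(1.61) = 0.946.

Power ≈ 0.946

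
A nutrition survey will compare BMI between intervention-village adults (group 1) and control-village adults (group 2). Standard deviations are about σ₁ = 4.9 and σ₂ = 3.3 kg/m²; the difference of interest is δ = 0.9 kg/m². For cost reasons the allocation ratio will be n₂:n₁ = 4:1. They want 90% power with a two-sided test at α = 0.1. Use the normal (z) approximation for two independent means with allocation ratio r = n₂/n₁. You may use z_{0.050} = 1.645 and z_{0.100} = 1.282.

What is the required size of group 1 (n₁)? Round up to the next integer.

n₁ = 283

n₁ = (z_{α/2} + z_β)² · (σ₁² + σ₂²/r) / δ²
   = (1.645 + 1.282)² · (4.9² + 3.3²/4) / 0.9²
   = 8.5673 · (24.01 + 2.7225) / 0.81
   = 8.5673 · 26.7325 / 0.81
   = 282.75
Round up → n₁ = 283; n₂ = r·n₁ = 4 × 283 = 1132.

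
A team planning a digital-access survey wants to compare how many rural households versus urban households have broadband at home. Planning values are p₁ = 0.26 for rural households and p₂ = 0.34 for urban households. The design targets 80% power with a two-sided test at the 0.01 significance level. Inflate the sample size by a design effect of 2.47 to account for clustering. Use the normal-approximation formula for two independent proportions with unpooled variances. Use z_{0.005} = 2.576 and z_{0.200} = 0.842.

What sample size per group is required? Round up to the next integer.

n = (z_{α/2} + z_β)² · [p₁(1−p₁) + p₂(1−p₂)] / (p₁ − p₂)²
  = (2.576 + 0.842)² · (0.26·0.74 + 0.34·0.66) / (-0.08)²
  = (3.418)² · (0.1924 + 0.2244) / 0.0064
  = 11.6827 · 0.4168 / 0.0064
  = 760.84
Design effect: 2.47 × 760.84 = 1879.27.
Round up → n = 1880 per group.

n = 1880 per group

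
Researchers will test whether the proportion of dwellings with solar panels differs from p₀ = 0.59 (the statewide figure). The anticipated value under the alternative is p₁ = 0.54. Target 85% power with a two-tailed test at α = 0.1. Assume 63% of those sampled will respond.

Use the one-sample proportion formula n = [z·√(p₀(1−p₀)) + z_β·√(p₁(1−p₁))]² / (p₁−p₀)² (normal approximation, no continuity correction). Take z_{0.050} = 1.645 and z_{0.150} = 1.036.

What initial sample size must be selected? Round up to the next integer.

n = 1116

n = [z_{α/2}·√(p₀q₀) + z_β·√(p₁q₁)]² / (p₁ − p₀)²
  = [1.645·√(0.59·0.41) + 1.036·√(0.54·0.46)]² / (-0.05)²
  = [1.645·0.4918 + 1.036·0.4984]² / 0.0025
  = [1.3254]² / 0.0025
  = 702.68
Adjust for 63% response: 702.68 / 0.63 = 1115.36.
Round up → n = 1116.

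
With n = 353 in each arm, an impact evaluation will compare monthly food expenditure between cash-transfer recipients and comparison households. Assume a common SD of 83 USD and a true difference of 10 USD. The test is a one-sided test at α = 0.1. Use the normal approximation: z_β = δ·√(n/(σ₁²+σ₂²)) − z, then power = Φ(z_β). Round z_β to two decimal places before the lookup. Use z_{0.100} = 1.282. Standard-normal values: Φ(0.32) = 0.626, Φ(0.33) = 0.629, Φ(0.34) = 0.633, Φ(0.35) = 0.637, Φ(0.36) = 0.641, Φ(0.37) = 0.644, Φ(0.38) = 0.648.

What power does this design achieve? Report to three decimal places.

Power ≈ 0.626

z_β = δ·√(n/(σ₁²+σ₂²)) − z_α
    = 10 · √(353/13778) − 1.282
    = 10 · 0.16006 − 1.282
    = 1.6006 − 1.282 = 0.3186 → 0.32
Power = Φ(0.32) = 0.626.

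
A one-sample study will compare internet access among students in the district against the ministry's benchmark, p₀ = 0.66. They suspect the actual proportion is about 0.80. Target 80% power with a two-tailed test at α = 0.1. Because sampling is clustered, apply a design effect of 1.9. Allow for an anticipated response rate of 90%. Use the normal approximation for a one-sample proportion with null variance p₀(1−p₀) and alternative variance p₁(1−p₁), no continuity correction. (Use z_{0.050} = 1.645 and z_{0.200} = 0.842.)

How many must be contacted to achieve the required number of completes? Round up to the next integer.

n = 135

n = [z_{α/2}·√(p₀q₀) + z_β·√(p₁q₁)]² / (p₁ − p₀)²
  = [1.645·√(0.66·0.34) + 0.842·√(0.80·0.20)]² / (0.14)²
  = [1.645·0.4737 + 0.842·0.4000]² / 0.0196
  = [1.1161]² / 0.0196
  = 63.55
Design effect: 1.9 × 63.55 = 120.74.
Adjust for 90% response: 120.74 / 0.90 = 134.16.
Round up → n = 135.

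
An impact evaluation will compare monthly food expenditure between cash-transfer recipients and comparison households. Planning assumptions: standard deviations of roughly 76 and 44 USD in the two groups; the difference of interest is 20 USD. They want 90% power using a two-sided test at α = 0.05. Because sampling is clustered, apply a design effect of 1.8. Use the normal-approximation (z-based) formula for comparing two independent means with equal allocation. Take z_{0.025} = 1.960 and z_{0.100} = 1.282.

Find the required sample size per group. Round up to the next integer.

n = 365 per group

n = (z_{α/2} + z_β)² · (σ₁² + σ₂²) / δ²
  = (1.960 + 1.282)² · (76² + 44² = 7712) / 20²
  = 10.5106 · 7712 / 400
  = 202.64
Design effect: 1.8 × 202.64 = 364.76.
Round up → n = 365 per group.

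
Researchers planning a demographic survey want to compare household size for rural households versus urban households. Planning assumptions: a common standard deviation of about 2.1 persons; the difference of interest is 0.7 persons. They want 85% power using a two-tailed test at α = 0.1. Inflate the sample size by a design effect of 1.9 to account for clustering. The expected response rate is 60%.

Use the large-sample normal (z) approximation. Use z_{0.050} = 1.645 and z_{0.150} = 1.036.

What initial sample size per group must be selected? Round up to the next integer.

n = 410 per group

n = (z_{α/2} + z_β)² · (σ₁² + σ₂²) / δ²
  = (1.645 + 1.036)² · (2·2.1² = 8.82) / 0.7²
  = 7.1878 · 8.82 / 0.49
  = 129.38
Design effect: 1.9 × 129.38 = 245.82.
Adjust for 60% response: 245.82 / 0.60 = 409.70.
Round up → n = 410 per group.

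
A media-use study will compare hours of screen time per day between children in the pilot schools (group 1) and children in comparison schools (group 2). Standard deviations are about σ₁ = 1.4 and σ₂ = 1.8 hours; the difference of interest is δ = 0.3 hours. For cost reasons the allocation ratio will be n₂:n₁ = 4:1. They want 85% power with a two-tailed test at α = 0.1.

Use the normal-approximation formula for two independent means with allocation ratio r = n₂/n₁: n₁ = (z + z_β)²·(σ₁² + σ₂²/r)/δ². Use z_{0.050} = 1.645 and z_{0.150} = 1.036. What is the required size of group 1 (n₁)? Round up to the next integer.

n₁ = (z_{α/2} + z_β)² · (σ₁² + σ₂²/r) / δ²
   = (1.645 + 1.036)² · (1.4² + 1.8²/4) / 0.3²
   = 7.1878 · (1.96 + 0.81) / 0.09
   = 7.1878 · 2.77 / 0.09
   = 221.22
Round up → n₁ = 222; n₂ = r·n₁ = 4 × 222 = 888.

n₁ = 222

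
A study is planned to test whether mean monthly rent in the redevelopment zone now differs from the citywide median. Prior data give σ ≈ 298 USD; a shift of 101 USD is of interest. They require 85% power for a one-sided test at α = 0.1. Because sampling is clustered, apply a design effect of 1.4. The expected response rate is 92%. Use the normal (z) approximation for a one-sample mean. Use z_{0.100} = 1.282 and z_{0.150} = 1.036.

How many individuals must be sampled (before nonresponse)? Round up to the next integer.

n = (z_α + z_β)² · σ² / δ²
  = (1.282 + 1.036)² · 298² / 101²
  = 5.3731 · 88804 / 10201
  = 46.78
Design effect: 1.4 × 46.78 = 65.49.
Adjust for 92% response: 65.49 / 0.92 = 71.18.
Round up → n = 72.

n = 72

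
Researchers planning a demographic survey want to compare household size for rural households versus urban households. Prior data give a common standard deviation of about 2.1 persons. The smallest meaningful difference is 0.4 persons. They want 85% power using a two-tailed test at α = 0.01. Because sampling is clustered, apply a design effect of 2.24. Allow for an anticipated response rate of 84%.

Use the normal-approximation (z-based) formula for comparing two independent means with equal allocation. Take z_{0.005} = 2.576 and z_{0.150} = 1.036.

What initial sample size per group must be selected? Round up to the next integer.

n = 1918 per group

n = (z_{α/2} + z_β)² · (σ₁² + σ₂²) / δ²
  = (2.576 + 1.036)² · (2·2.1² = 8.82) / 0.4²
  = 13.0465 · 8.82 / 0.16
  = 719.19
Design effect: 2.24 × 719.19 = 1610.99.
Adjust for 84% response: 1610.99 / 0.84 = 1917.84.
Round up → n = 1918 per group.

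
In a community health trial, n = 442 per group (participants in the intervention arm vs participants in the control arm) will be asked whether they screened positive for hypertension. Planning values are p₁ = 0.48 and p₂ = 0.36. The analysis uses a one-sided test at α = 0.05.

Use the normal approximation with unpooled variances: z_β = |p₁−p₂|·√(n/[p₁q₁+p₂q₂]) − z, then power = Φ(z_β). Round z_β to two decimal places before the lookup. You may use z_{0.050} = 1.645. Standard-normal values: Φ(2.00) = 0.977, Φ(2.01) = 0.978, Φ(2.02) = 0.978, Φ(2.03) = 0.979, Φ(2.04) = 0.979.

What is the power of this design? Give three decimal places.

z_β = |p₁−p₂|·√(n/[p₁q₁+p₂q₂]) − z_α
    = 0.12 · √(442/0.4800) − 1.645
    = 0.12 · 30.3452 − 1.645
    = 3.6414 − 1.645 = 1.9964 → 2.00
Power = Φ(2.00) = 0.977.

Power ≈ 0.977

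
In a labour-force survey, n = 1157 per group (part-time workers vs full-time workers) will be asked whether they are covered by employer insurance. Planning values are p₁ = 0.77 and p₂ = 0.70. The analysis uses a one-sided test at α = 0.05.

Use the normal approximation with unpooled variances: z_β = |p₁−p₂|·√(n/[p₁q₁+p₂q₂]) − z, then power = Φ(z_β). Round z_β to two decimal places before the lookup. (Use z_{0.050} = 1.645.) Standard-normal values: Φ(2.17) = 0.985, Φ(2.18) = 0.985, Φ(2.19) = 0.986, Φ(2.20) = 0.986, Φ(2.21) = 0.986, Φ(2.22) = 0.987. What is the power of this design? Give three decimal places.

z_β = |p₁−p₂|·√(n/[p₁q₁+p₂q₂]) − z_α
    = 0.07 · √(1157/0.3871) − 1.645
    = 0.07 · 54.6708 − 1.645
    = 3.8270 − 1.645 = 2.1820 → 2.18
Power = Φ(2.18) = 0.985.

Power ≈ 0.985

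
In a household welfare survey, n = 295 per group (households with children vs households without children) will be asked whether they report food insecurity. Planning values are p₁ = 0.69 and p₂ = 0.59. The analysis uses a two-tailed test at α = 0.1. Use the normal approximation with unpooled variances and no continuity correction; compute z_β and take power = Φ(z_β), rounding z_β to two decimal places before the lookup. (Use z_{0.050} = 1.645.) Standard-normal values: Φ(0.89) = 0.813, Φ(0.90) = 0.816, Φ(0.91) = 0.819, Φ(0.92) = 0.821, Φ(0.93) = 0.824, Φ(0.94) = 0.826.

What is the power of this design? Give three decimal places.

z_β = |p₁−p₂|·√(n/[p₁q₁+p₂q₂]) − z_{α/2}
    = 0.10 · √(295/0.4558) − 1.645
    = 0.10 · 25.4404 − 1.645
    = 2.5440 − 1.645 = 0.8990 → 0.90
Power = Φ(0.90) = 0.816.

Power ≈ 0.816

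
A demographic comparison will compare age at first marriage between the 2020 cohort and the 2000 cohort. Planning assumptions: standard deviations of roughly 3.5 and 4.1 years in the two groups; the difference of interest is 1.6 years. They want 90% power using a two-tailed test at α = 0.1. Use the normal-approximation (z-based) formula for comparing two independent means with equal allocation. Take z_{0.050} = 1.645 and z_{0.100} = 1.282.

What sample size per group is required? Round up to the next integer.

n = (z_{α/2} + z_β)² · (σ₁² + σ₂²) / δ²
  = (1.645 + 1.282)² · (3.5² + 4.1² = 29.06) / 1.6²
  = 8.5673 · 29.06 / 2.56
  = 97.25
Round up → n = 98 per group.

n = 98 per group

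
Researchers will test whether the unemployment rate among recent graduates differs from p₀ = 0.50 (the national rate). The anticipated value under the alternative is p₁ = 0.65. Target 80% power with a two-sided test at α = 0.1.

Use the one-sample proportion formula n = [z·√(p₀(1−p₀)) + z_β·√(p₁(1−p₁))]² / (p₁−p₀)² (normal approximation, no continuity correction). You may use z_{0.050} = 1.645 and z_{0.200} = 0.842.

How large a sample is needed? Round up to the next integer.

n = 67

n = [z_{α/2}·√(p₀q₀) + z_β·√(p₁q₁)]² / (p₁ − p₀)²
  = [1.645·√(0.50·0.50) + 0.842·√(0.65·0.35)]² / (0.15)²
  = [1.645·0.5000 + 0.842·0.4770]² / 0.0225
  = [1.2241]² / 0.0225
  = 66.60
Round up → n = 67.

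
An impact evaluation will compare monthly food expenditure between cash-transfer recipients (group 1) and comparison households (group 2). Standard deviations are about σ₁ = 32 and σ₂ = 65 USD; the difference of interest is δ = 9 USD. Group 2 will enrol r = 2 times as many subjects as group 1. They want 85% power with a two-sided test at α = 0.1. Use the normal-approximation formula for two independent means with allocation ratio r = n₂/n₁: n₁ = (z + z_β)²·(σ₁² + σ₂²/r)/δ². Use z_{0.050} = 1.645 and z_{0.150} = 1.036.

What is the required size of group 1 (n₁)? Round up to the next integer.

n₁ = (z_{α/2} + z_β)² · (σ₁² + σ₂²/r) / δ²
   = (1.645 + 1.036)² · (32² + 65²/2) / 9²
   = 7.1878 · (1024 + 2112.5) / 81
   = 7.1878 · 3136.5 / 81
   = 278.33
Round up → n₁ = 279; n₂ = r·n₁ = 2 × 279 = 558.

n₁ = 279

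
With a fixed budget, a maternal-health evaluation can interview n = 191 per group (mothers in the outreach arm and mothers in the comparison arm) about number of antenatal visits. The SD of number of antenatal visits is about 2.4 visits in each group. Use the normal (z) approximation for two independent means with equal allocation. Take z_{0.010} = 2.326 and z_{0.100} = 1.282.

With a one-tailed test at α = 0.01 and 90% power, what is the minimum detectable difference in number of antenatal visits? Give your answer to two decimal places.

δ = (z_α + z_β) · √((σ₁²+σ₂²)/n)
  = (2.326 + 1.282) · √(11.52/191)
  = 3.608 · √0.06031
  = 3.608 · 0.2456
  = 0.8861

Minimum detectable difference ≈ 0.89 visits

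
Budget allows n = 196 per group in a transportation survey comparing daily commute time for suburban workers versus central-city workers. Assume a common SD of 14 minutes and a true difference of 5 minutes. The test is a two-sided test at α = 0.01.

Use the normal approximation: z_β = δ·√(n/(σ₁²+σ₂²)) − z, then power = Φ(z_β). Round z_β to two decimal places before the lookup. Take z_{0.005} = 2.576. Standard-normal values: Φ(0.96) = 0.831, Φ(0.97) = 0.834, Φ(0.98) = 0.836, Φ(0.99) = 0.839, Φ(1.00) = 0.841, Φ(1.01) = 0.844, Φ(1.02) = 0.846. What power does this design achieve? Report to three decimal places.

Power ≈ 0.831

z_β = δ·√(n/(σ₁²+σ₂²)) − z_{α/2}
    = 5 · √(196/392) − 2.576
    = 5 · 0.70711 − 2.576
    = 3.5355 − 2.576 = 0.9595 → 0.96
Power = Φ(0.96) = 0.831.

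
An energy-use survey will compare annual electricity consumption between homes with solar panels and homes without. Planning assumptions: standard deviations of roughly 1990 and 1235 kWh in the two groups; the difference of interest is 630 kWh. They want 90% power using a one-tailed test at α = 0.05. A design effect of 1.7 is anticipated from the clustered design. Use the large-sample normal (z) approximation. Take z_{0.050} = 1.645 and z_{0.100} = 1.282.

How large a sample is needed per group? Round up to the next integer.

n = (z_α + z_β)² · (σ₁² + σ₂²) / δ²
  = (1.645 + 1.282)² · (1990² + 1235² = 5485325) / 630²
  = 8.5673 · 5485325 / 396900
  = 118.40
Design effect: 1.7 × 118.40 = 201.29.
Round up → n = 202 per group.

n = 202 per group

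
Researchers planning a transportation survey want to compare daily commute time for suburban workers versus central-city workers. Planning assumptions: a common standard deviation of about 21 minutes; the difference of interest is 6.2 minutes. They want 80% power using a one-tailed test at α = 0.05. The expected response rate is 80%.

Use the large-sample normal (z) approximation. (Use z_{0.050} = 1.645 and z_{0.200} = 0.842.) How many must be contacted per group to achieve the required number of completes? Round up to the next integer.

n = 178 per group

n = (z_α + z_β)² · (σ₁² + σ₂²) / δ²
  = (1.645 + 0.842)² · (2·21² = 882) / 6.2²
  = 6.1852 · 882 / 38.44
  = 141.92
Adjust for 80% response: 141.92 / 0.80 = 177.40.
Round up → n = 178 per group.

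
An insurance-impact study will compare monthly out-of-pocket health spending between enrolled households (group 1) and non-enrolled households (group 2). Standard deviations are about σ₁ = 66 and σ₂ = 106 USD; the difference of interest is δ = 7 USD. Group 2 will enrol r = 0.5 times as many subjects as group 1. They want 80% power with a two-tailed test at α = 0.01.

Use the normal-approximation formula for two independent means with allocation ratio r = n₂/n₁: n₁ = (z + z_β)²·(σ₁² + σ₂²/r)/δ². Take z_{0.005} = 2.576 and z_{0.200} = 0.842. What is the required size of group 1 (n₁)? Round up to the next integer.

n₁ = (z_{α/2} + z_β)² · (σ₁² + σ₂²/r) / δ²
   = (2.576 + 0.842)² · (66² + 106²/0.5) / 7²
   = 11.6827 · (4356 + 22472) / 49
   = 11.6827 · 26828 / 49
   = 6396.41
Round up → n₁ = 6397; n₂ = r·n₁ = 0.5 × 6397 = 3199.

n₁ = 6397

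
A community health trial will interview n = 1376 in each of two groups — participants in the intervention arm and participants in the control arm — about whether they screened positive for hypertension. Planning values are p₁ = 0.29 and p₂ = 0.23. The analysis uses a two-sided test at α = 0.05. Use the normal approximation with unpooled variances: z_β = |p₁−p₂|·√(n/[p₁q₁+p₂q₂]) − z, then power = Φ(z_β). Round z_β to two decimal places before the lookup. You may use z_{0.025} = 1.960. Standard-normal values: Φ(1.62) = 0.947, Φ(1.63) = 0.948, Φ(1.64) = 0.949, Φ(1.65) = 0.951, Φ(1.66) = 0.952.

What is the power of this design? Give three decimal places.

z_β = |p₁−p₂|·√(n/[p₁q₁+p₂q₂]) − z_{α/2}
    = 0.06 · √(1376/0.3830) − 1.960
    = 0.06 · 59.9390 − 1.960
    = 3.5963 − 1.960 = 1.6363 → 1.64
Power = Φ(1.64) = 0.949.

Power ≈ 0.949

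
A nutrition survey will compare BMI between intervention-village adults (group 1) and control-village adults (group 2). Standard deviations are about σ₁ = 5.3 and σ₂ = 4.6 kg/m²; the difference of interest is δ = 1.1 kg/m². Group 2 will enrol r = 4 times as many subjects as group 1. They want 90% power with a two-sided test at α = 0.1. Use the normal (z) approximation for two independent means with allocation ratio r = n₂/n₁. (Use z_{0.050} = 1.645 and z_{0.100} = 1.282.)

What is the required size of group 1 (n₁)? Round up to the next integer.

n₁ = 237

n₁ = (z_{α/2} + z_β)² · (σ₁² + σ₂²/r) / δ²
   = (1.645 + 1.282)² · (5.3² + 4.6²/4) / 1.1²
   = 8.5673 · (28.09 + 5.29) / 1.21
   = 8.5673 · 33.38 / 1.21
   = 236.34
Round up → n₁ = 237; n₂ = r·n₁ = 4 × 237 = 948.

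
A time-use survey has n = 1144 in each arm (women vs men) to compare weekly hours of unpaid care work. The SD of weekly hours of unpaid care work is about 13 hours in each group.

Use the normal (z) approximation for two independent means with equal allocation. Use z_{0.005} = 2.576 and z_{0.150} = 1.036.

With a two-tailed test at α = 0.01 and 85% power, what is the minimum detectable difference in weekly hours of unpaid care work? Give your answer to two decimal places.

δ = (z_{α/2} + z_β) · √((σ₁²+σ₂²)/n)
  = (2.576 + 1.036) · √(338/1144)
  = 3.612 · √0.29545
  = 3.612 · 0.5436
  = 1.9633

Minimum detectable difference ≈ 1.96 hours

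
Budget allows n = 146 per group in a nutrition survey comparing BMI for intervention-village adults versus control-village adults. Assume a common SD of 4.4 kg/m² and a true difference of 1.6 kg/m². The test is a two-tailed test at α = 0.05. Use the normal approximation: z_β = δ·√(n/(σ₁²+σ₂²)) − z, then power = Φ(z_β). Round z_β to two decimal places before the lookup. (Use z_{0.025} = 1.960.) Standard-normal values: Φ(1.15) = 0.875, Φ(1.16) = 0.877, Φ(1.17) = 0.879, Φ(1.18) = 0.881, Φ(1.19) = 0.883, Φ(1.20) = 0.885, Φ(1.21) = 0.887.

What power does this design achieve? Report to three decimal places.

Power ≈ 0.875

z_β = δ·√(n/(σ₁²+σ₂²)) − z_{α/2}
    = 1.6 · √(146/38.72) − 1.960
    = 1.6 · 1.94182 − 1.960
    = 3.1069 − 1.960 = 1.1469 → 1.15
Power = Φ(1.15) = 0.875.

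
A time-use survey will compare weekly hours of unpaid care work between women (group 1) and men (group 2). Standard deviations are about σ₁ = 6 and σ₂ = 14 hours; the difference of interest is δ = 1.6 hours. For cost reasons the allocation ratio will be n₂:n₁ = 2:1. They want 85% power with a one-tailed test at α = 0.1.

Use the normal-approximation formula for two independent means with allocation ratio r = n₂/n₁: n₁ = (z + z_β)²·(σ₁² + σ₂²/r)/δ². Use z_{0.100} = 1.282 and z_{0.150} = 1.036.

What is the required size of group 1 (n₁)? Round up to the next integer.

n₁ = 282

n₁ = (z_α + z_β)² · (σ₁² + σ₂²/r) / δ²
   = (1.282 + 1.036)² · (6² + 14²/2) / 1.6²
   = 5.3731 · (36 + 98) / 2.56
   = 5.3731 · 134 / 2.56
   = 281.25
Round up → n₁ = 282; n₂ = r·n₁ = 2 × 282 = 564.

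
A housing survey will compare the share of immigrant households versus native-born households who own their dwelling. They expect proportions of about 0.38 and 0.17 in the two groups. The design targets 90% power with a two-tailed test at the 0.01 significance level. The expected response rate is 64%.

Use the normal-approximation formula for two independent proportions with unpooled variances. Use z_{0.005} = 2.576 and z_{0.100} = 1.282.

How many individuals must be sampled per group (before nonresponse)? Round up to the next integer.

n = (z_{α/2} + z_β)² · [p₁(1−p₁) + p₂(1−p₂)] / (p₁ − p₂)²
  = (2.576 + 1.282)² · (0.38·0.62 + 0.17·0.83) / (0.21)²
  = (3.858)² · (0.2356 + 0.1411) / 0.0441
  = 14.8842 · 0.3767 / 0.0441
  = 127.14
Adjust for 64% response: 127.14 / 0.64 = 198.66.
Round up → n = 199 per group.

n = 199 per group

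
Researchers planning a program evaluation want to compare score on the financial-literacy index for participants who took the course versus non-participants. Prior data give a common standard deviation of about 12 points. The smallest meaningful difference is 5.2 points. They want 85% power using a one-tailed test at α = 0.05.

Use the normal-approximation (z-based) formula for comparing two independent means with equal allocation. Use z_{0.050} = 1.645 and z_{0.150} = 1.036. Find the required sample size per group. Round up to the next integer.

n = 77 per group

n = (z_α + z_β)² · (σ₁² + σ₂²) / δ²
  = (1.645 + 1.036)² · (2·12² = 288) / 5.2²
  = 7.1878 · 288 / 27.04
  = 76.56
Round up → n = 77 per group.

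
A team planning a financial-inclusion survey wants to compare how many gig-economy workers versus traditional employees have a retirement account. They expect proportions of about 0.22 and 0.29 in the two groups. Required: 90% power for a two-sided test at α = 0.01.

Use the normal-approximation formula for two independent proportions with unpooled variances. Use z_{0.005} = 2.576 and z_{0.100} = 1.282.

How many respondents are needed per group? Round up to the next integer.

n = (z_{α/2} + z_β)² · [p₁(1−p₁) + p₂(1−p₂)] / (p₁ − p₂)²
  = (2.576 + 1.282)² · (0.22·0.78 + 0.29·0.71) / (-0.07)²
  = (3.858)² · (0.1716 + 0.2059) / 0.0049
  = 14.8842 · 0.3775 / 0.0049
  = 1146.69
Round up → n = 1147 per group.

n = 1147 per group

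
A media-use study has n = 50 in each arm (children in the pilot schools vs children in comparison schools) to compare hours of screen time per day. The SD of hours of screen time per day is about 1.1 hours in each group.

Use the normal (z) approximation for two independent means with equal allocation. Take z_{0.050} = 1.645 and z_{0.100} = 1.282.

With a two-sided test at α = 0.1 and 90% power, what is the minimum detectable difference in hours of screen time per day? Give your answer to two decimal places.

δ = (z_{α/2} + z_β) · √((σ₁²+σ₂²)/n)
  = (1.645 + 1.282) · √(2.42/50)
  = 2.927 · √0.0484
  = 2.927 · 0.2200
  = 0.6439

Minimum detectable difference ≈ 0.64 hours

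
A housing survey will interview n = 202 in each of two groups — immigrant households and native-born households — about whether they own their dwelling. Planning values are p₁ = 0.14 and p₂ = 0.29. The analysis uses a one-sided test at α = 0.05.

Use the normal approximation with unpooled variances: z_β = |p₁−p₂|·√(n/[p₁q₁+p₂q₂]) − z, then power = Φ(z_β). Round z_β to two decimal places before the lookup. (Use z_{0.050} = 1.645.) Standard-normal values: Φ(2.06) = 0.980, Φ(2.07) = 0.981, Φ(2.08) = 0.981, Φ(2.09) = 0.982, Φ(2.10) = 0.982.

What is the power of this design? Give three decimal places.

Power ≈ 0.982

z_β = |p₁−p₂|·√(n/[p₁q₁+p₂q₂]) − z_α
    = 0.15 · √(202/0.3263) − 1.645
    = 0.15 · 24.8810 − 1.645
    = 3.7321 − 1.645 = 2.0871 → 2.09
Power = Φ(2.09) = 0.982.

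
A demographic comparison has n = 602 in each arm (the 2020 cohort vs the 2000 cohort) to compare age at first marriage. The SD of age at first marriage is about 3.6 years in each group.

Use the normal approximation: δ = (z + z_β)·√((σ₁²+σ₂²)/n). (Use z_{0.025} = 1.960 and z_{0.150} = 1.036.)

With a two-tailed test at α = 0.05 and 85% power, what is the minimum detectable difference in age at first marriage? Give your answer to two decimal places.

Minimum detectable difference ≈ 0.62 years

δ = (z_{α/2} + z_β) · √((σ₁²+σ₂²)/n)
  = (1.960 + 1.036) · √(25.92/602)
  = 2.996 · √0.04306
  = 2.996 · 0.2075
  = 0.6217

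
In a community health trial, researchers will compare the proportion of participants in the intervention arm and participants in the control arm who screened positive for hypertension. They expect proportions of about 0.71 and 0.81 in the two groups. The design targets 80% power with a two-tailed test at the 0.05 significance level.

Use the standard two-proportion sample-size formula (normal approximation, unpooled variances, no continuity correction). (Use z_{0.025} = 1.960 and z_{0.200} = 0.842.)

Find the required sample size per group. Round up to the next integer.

n = 283 per group

n = (z_{α/2} + z_β)² · [p₁(1−p₁) + p₂(1−p₂)] / (p₁ − p₂)²
  = (1.960 + 0.842)² · (0.71·0.29 + 0.81·0.19) / (-0.10)²
  = (2.802)² · (0.2059 + 0.1539) / 0.0100
  = 7.8512 · 0.3598 / 0.0100
  = 282.49
Round up → n = 283 per group.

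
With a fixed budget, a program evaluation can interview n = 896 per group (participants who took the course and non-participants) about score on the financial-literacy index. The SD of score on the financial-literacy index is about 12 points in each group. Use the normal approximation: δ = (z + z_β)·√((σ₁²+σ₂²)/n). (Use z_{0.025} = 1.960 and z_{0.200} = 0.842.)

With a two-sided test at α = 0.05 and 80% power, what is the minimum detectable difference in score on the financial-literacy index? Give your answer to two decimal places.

Minimum detectable difference ≈ 1.59 points

δ = (z_{α/2} + z_β) · √((σ₁²+σ₂²)/n)
  = (1.960 + 0.842) · √(288/896)
  = 2.802 · √0.32143
  = 2.802 · 0.5669
  = 1.5886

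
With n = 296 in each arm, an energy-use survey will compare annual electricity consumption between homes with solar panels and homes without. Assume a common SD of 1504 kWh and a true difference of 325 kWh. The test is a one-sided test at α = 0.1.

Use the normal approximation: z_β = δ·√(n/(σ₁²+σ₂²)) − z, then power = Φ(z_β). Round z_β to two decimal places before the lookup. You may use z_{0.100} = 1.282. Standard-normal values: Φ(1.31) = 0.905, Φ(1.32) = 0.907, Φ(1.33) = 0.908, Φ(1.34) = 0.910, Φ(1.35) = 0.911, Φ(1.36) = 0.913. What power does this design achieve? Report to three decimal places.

z_β = δ·√(n/(σ₁²+σ₂²)) − z_α
    = 325 · √(296/4524032) − 1.282
    = 325 · 0.00809 − 1.282
    = 2.6289 − 1.282 = 1.3469 → 1.35
Power = Φ(1.35) = 0.911.

Power ≈ 0.911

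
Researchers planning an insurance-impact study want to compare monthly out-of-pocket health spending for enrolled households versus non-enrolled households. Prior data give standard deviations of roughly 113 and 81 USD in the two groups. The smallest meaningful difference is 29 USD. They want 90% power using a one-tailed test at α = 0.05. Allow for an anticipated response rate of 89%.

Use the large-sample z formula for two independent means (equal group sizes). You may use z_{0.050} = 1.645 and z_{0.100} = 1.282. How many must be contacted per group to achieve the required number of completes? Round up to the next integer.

n = 222 per group

n = (z_α + z_β)² · (σ₁² + σ₂²) / δ²
  = (1.645 + 1.282)² · (113² + 81² = 19330) / 29²
  = 8.5673 · 19330 / 841
  = 196.92
Adjust for 89% response: 196.92 / 0.89 = 221.25.
Round up → n = 222 per group.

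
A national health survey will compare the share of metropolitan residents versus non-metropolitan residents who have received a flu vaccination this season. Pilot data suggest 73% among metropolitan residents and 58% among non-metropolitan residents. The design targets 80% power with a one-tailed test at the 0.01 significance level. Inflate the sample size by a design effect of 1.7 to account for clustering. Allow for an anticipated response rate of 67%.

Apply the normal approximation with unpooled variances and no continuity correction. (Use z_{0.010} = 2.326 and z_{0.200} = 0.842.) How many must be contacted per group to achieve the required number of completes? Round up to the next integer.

n = (z_α + z_β)² · [p₁(1−p₁) + p₂(1−p₂)] / (p₁ − p₂)²
  = (2.326 + 0.842)² · (0.73·0.27 + 0.58·0.42) / (0.15)²
  = (3.168)² · (0.1971 + 0.2436) / 0.0225
  = 10.0362 · 0.4407 / 0.0225
  = 196.58
Design effect: 1.7 × 196.58 = 334.18.
Adjust for 67% response: 334.18 / 0.67 = 498.78.
Round up → n = 499 per group.

n = 499 per group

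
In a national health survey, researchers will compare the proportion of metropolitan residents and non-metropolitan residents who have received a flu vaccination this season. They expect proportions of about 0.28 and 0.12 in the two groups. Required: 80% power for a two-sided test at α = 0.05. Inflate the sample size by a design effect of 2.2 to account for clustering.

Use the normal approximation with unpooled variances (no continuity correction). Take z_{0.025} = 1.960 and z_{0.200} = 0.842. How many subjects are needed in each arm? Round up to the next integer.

n = (z_{α/2} + z_β)² · [p₁(1−p₁) + p₂(1−p₂)] / (p₁ − p₂)²
  = (1.960 + 0.842)² · (0.28·0.72 + 0.12·0.88) / (0.16)²
  = (2.802)² · (0.2016 + 0.1056) / 0.0256
  = 7.8512 · 0.3072 / 0.0256
  = 94.21
Design effect: 2.2 × 94.21 = 207.27.
Round up → n = 208 per group.

n = 208 per group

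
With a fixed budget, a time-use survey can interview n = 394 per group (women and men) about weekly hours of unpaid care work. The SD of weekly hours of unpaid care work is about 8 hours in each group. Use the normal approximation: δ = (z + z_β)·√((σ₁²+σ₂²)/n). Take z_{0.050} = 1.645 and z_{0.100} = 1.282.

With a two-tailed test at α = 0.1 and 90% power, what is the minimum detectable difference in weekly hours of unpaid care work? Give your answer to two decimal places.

δ = (z_{α/2} + z_β) · √((σ₁²+σ₂²)/n)
  = (1.645 + 1.282) · √(128/394)
  = 2.927 · √0.32487
  = 2.927 · 0.5700
  = 1.6683

Minimum detectable difference ≈ 1.67 hours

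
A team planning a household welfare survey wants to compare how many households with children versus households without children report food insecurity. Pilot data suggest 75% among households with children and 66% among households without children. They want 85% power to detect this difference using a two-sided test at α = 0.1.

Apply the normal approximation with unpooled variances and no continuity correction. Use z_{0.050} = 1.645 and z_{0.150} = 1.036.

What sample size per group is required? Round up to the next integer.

n = 366 per group

n = (z_{α/2} + z_β)² · [p₁(1−p₁) + p₂(1−p₂)] / (p₁ − p₂)²
  = (1.645 + 1.036)² · (0.75·0.25 + 0.66·0.34) / (0.09)²
  = (2.681)² · (0.1875 + 0.2244) / 0.0081
  = 7.1878 · 0.4119 / 0.0081
  = 365.51
Round up → n = 366 per group.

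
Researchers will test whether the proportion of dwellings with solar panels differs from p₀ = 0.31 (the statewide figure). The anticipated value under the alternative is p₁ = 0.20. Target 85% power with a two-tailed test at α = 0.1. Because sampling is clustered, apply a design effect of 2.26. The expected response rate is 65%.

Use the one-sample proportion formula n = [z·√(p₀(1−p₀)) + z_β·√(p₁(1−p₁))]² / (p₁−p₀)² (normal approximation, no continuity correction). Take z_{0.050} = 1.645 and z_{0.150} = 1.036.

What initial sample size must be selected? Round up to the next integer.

n = [z_{α/2}·√(p₀q₀) + z_β·√(p₁q₁)]² / (p₁ − p₀)²
  = [1.645·√(0.31·0.69) + 1.036·√(0.20·0.80)]² / (-0.11)²
  = [1.645·0.4625 + 1.036·0.4000]² / 0.0121
  = [1.1752]² / 0.0121
  = 114.14
Design effect: 2.26 × 114.14 = 257.96.
Adjust for 65% response: 257.96 / 0.65 = 396.86.
Round up → n = 397.

n = 397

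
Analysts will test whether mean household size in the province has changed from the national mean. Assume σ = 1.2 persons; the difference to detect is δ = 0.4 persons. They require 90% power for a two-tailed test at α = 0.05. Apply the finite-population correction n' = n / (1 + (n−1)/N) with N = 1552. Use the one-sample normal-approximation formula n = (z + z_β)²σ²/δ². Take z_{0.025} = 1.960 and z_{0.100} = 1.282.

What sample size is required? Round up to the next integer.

n = 90

n = (z_{α/2} + z_β)² · σ² / δ²
  = (1.960 + 1.282)² · 1.2² / 0.4²
  = 10.5106 · 1.44 / 0.16
  = 94.60
Finite-population correction (N = 1552): 94.60 / (1 + (94.60 − 1)/1552) = 89.21.
Round up → n = 90.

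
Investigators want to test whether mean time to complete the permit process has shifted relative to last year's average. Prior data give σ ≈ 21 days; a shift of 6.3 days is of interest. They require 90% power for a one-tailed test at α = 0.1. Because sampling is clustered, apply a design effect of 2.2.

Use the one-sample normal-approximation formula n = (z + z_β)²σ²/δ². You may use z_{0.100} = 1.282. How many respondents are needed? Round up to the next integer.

n = 161

n = (z_α + z_β)² · σ² / δ²
  = (1.282 + 1.282)² · 21² / 6.3²
  = 6.5741 · 441 / 39.69
  = 73.05
Design effect: 2.2 × 73.05 = 160.70.
Round up → n = 161.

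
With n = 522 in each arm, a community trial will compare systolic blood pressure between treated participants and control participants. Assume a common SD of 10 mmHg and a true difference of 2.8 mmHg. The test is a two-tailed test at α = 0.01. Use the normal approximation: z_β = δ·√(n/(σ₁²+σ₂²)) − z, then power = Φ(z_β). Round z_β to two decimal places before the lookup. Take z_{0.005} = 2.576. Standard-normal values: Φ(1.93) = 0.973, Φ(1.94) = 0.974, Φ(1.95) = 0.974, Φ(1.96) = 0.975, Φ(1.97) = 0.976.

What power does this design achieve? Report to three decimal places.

Power ≈ 0.974

z_β = δ·√(n/(σ₁²+σ₂²)) − z_{α/2}
    = 2.8 · √(522/200) − 2.576
    = 2.8 · 1.61555 − 2.576
    = 4.5235 − 2.576 = 1.9475 → 1.95
Power = Φ(1.95) = 0.974.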